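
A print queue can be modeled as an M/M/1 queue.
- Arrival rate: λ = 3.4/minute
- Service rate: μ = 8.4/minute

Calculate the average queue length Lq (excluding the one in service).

ρ = λ/μ = 3.4/8.4 = 0.4048
For M/M/1: Lq = λ²/(μ(μ-λ))
Lq = 11.56/(8.4 × 5.00)
Lq = 0.2752 jobs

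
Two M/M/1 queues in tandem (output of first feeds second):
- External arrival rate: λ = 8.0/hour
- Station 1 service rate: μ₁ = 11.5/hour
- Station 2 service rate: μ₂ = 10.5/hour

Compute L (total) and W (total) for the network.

By Jackson's theorem, each station behaves as independent M/M/1.
Station 1: ρ₁ = 8.0/11.5 = 0.6957, L₁ = ρ₁/(1-ρ₁) = λ/(μ₁-λ) = 8.0/3.50 = 2.2857
Station 2: ρ₂ = 8.0/10.5 = 0.7619, L₂ = ρ₂/(1-ρ₂) = λ/(μ₂-λ) = 8.0/2.50 = 3.2000
Total: L = L₁ + L₂ = 2.2857 + 3.2000 = 5.4857
W = L/λ = 5.4857/8.0 = 0.6857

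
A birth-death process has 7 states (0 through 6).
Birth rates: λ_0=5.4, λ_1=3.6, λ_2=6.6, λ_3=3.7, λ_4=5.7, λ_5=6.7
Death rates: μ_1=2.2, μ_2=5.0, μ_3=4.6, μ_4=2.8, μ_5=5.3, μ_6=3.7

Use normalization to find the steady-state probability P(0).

Ratios P(n)/P(0) = (λ₀···λₙ₋₁)/(μ₁···μₙ):
P(1)/P(0) = (5.4)/(2.2) = 2.45455
P(2)/P(0) = (5.4×3.6)/(2.2×5.0) = 1.76727
P(3)/P(0) = (5.4×3.6×6.6)/(2.2×5.0×4.6) = 2.53565
P(4)/P(0) = (5.4×3.6×6.6×3.7)/(2.2×5.0×4.6×2.8) = 3.35068
P(5)/P(0) = (5.4×3.6×6.6×3.7×5.7)/(2.2×5.0×4.6×2.8×5.3) = 3.60356
P(6)/P(0) = (5.4×3.6×6.6×3.7×5.7×6.7)/(2.2×5.0×4.6×2.8×5.3×3.7) = 6.52537

Normalization: ∑ P(n) = 1
P(0) × (1.00000 + 2.45455 + 1.76727 + 2.53565 + 3.35068 + 3.60356 + 6.52537) = 1
P(0) × 21.2371 = 1
P(0) = 1/21.2371 = 0.04709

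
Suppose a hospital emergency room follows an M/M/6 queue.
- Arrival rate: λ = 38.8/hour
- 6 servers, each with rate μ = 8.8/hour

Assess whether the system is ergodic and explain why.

Stability requires ρ = λ/(cμ) < 1
ρ = 38.8/(6 × 8.8) = 38.8/52.80 = 0.7348
Since 0.7348 < 1, the system is STABLE.
The servers are busy 73.48% of the time.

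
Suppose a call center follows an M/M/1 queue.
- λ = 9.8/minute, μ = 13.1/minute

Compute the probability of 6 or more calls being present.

ρ = λ/μ = 9.8/13.1 = 0.7481
P(N ≥ n) = ρⁿ
P(N ≥ 6) = 0.7481^6
P(N ≥ 6) = 0.1753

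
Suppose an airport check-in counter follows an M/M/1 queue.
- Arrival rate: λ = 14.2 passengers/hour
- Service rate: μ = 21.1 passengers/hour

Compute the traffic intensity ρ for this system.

Server utilization: ρ = λ/μ
ρ = 14.2/21.1 = 0.6730
The server is busy 67.30% of the time.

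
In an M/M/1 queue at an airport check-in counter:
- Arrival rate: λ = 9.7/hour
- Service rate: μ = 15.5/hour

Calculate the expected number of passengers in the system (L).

ρ = λ/μ = 9.7/15.5 = 0.6258
For M/M/1: L = λ/(μ-λ)
L = 9.7/(15.5-9.7) = 9.7/5.80
L = 1.6724 passengers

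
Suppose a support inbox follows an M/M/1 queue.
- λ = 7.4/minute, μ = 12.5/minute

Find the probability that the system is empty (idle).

ρ = λ/μ = 7.4/12.5 = 0.5920
P(0) = 1 - ρ = 1 - 0.5920 = 0.4080
The server is idle 40.80% of the time.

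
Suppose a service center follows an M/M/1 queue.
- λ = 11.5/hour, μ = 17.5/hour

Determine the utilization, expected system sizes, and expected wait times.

Step 1: ρ = λ/μ = 11.5/17.5 = 0.6571
Step 2: L = λ/(μ-λ) = 11.5/6.00 = 1.9167
Step 3: Lq = λ²/(μ(μ-λ)) = 132.25/(17.5×6.00) = 1.2595
Step 4: W = 1/(μ-λ) = 1/6.00 = 0.16667
Step 5: Wq = λ/(μ(μ-λ)) = 11.5/(17.5×6.00) = 0.1095
Step 6: P(0) = 1-ρ = 0.3429
Verify: L = λW = 11.5×0.16667 = 1.9167 ✔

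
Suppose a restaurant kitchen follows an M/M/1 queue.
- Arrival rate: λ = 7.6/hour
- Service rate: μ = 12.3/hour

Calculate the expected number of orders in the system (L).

ρ = λ/μ = 7.6/12.3 = 0.6179
For M/M/1: L = λ/(μ-λ)
L = 7.6/(12.3-7.6) = 7.6/4.70
L = 1.6170 orders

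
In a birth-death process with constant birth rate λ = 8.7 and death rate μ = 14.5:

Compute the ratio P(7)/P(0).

For constant rates: P(n)/P(0) = (λ/μ)^n
P(7)/P(0) = (8.7/14.5)^7 = 0.6000^7 = 0.02799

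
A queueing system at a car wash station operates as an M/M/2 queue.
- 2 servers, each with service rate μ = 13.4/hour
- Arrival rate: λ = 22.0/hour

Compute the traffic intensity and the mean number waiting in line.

Traffic intensity: ρ = λ/(cμ) = 22.0/(2×13.4) = 0.8209
Since ρ = 0.8209 < 1, system is stable.
Offered load a = λ/μ = cρ = 22.0/13.4 = 1.6418
P₀ = [ Σₙ₌₀^1 aⁿ/n! + a^2/(2!(1-ρ)) ]⁻¹
Σ = a^0/0! + a^1/1! = 1.0000 + 1.6418 = 2.6418
a^2/(2!(1-ρ)) = 2.69548/(2 × 0.179104) = 7.5249
P₀ = 1/(2.6418 + 7.5249) = 0.09836
Lq = P₀·a^2·ρ / (2!(1-ρ)²) = 0.0983607 × 2.69548 × 0.820896 / (2 × 0.0320784) = 3.3924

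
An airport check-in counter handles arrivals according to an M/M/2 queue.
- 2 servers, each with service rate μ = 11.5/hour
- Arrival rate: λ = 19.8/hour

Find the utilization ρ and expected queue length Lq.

Traffic intensity: ρ = λ/(cμ) = 19.8/(2×11.5) = 0.8609
Since ρ = 0.8609 < 1, system is stable.
Offered load a = λ/μ = cρ = 19.8/11.5 = 1.7217
P₀ = [ Σₙ₌₀^1 aⁿ/n! + a^2/(2!(1-ρ)) ]⁻¹
Σ = a^0/0! + a^1/1! = 1.0000 + 1.7217 = 2.7217
a^2/(2!(1-ρ)) = 2.9644/(2 × 0.13913) = 10.6533
P₀ = 1/(2.7217 + 10.6533) = 0.07477
Lq = P₀·a^2·ρ / (2!(1-ρ)²) = 0.0747664 × 2.96439 × 0.860870 / (2 × 0.0193573) = 4.9284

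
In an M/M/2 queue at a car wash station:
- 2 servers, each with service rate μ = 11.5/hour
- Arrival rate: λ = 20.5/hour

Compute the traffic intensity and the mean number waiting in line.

Traffic intensity: ρ = λ/(cμ) = 20.5/(2×11.5) = 0.8913
Since ρ = 0.8913 < 1, system is stable.
Offered load a = λ/μ = cρ = 20.5/11.5 = 1.7826
P₀ = [ Σₙ₌₀^1 aⁿ/n! + a^2/(2!(1-ρ)) ]⁻¹
Σ = a^0/0! + a^1/1! = 1.0000 + 1.7826 = 2.7826
a^2/(2!(1-ρ)) = 3.177694/(2 × 0.1086957) = 14.6174
P₀ = 1/(2.7826 + 14.6174) = 0.05747
Lq = P₀·a^2·ρ / (2!(1-ρ)²) = 0.0574713 × 3.17769 × 0.891304 / (2 × 0.0118147) = 6.8887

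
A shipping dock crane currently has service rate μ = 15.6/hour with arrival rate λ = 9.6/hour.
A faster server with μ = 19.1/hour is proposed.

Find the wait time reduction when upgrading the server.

System 1: ρ₁ = 9.6/15.6 = 0.6154, W₁ = 1/(15.6-9.6) = 0.166667
System 2: ρ₂ = 9.6/19.1 = 0.5026, W₂ = 1/(19.1-9.6) = 0.105263
Improvement: (W₁-W₂)/W₁ = (0.166667-0.105263)/0.166667 = 36.84%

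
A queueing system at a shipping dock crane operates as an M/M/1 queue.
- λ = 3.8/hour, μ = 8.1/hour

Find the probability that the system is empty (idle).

ρ = λ/μ = 3.8/8.1 = 0.4691
P(0) = 1 - ρ = 1 - 0.4691 = 0.5309
The server is idle 53.09% of the time.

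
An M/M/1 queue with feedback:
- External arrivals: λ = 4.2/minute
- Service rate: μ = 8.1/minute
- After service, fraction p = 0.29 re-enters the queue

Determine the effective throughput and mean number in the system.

Effective arrival rate: λ_eff = λ/(1-p) = 4.2/(1-0.29) = 4.2/0.71 = 5.915493
ρ = λ_eff/μ = 5.915493/8.1 = 0.730308
L = ρ/(1-ρ) = 0.730308/(1-0.730308) = 2.7079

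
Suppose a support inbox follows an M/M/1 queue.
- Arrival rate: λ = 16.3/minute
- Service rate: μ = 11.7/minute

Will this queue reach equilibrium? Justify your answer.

Stability requires ρ = λ/(cμ) < 1
ρ = 16.3/(1 × 11.7) = 16.3/11.70 = 1.3932
Since 1.3932 ≥ 1, the system is UNSTABLE.
Queue grows without bound. Need μ > λ = 16.3.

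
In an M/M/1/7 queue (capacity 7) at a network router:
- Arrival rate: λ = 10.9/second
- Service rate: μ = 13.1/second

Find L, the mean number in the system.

ρ = λ/μ = 10.9/13.1 = 0.83206
P₀ = (1-ρ)/(1-ρ^(K+1)) = (1-0.83206)/(1-0.83206^8) = 0.1679/0.7703 = 0.2180
P_K = P₀×ρ^K = 0.21803 × 0.83206^7 = 0.21803 × 0.27611 = 0.06020
L = ρ[1 - (K+1)ρ^K + Kρ^(K+1)] / [(1-ρ)(1-ρ^(K+1))]
L = 0.83206 × (1 - 8×0.27611 + 7×0.22974) / ((1 - 0.83206) × (1 - 0.22974)) = 2.5684 packets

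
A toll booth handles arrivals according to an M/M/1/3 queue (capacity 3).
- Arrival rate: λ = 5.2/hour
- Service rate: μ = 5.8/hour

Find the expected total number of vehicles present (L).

ρ = λ/μ = 5.2/5.8 = 0.8966
P₀ = (1-ρ)/(1-ρ^(K+1)) = (1-0.8966)/(1-0.8966^4) = 0.1034/0.3538 = 0.2923
P_K = P₀×ρ^K = 0.2923 × 0.8966^3 = 0.2923 × 0.7208 = 0.2107
L = ρ[1 - (K+1)ρ^K + Kρ^(K+1)] / [(1-ρ)(1-ρ^(K+1))]
L = 0.8966 × (1 - 4×0.7207692 + 3×0.6462416) / ((1 - 0.8966) × (1 - 0.6462416)) = 1.3640 vehicles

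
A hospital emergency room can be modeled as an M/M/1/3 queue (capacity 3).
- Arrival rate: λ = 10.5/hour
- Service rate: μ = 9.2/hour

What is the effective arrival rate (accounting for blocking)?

ρ = λ/μ = 10.5/9.2 = 1.1413
P₀ = (1-ρ)/(1-ρ^(K+1)) = (1-1.1413)/(1-1.1413^4) = -0.1413/-0.6967 = 0.2028
P_K = P₀×ρ^K = 0.2028 × 1.1413^3 = 0.2028 × 1.4866 = 0.3015
λ_eff = λ(1-P_K) = 10.5 × (1 - 0.301517) = 10.5 × 0.698483 = 7.3341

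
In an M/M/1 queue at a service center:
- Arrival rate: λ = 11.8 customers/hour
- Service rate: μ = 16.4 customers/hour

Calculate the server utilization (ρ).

Server utilization: ρ = λ/μ
ρ = 11.8/16.4 = 0.7195
The server is busy 71.95% of the time.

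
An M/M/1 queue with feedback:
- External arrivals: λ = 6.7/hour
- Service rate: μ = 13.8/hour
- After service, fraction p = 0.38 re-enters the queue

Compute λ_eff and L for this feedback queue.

Effective arrival rate: λ_eff = λ/(1-p) = 6.7/(1-0.38) = 6.7/0.62 = 10.80645
ρ = λ_eff/μ = 10.80645/13.8 = 0.783076
L = ρ/(1-ρ) = 0.783076/(1-0.783076) = 3.6099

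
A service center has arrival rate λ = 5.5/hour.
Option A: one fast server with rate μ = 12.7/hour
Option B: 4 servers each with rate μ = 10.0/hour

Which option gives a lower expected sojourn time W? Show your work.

Option A: single server μ = 12.7 (M/M/1)
  ρ_A = 5.5/12.7 = 0.4331
  W_A = 1/(μ-λ) = 1/(12.7-5.5) = 1/7.20 = 0.1389

Option B: 4 servers μ = 10.0 (M/M/4)
  ρ_B = λ/(cμ) = 5.5/(4×10.0) = 0.1375
  Offered load a = λ/μ = cρ = 5.5/10.0 = 0.5500
  P₀ = [ Σₙ₌₀^3 aⁿ/n! + a^4/(4!(1-ρ)) ]⁻¹
  Σ = a^0/0! + a^1/1! + a^2/2! + a^3/3! = 1.0000 + 0.5500 + 0.1513 + 0.02773 = 1.7290
  a^4/(4!(1-ρ)) = 0.09151/(24 × 0.8625) = 0.004421
  P₀ = 1/(1.7290 + 0.004421) = 0.5769
  Lq = P₀·a^4·ρ / (4!(1-ρ)²) = 0.5769 × 0.09151 × 0.1375 / (24 × 0.7439) = 0.0004066
  Wq_B = Lq/λ = 0.00040656/5.5 = 0.00007392
  W_B = Wq_B + 1/μ = 0.00007392 + 0.1000 = 0.1001

Since W_B = 0.1001 < W_A = 0.1389, Option B (multiple servers) has the shorter time in system.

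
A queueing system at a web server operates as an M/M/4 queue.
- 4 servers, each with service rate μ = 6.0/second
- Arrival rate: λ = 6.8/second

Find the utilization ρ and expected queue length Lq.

Traffic intensity: ρ = λ/(cμ) = 6.8/(4×6.0) = 0.2833
Since ρ = 0.2833 < 1, system is stable.
Offered load a = λ/μ = cρ = 6.8/6.0 = 1.1333
P₀ = [ Σₙ₌₀^3 aⁿ/n! + a^4/(4!(1-ρ)) ]⁻¹
Σ = a^0/0! + a^1/1! + a^2/2! + a^3/3! = 1.00000 + 1.13333 + 0.642222 + 0.242617 = 3.0182
a^4/(4!(1-ρ)) = 1.6498/(24 × 0.71667) = 0.09592
P₀ = 1/(3.0182 + 0.09592) = 0.3211
Lq = P₀·a^4·ρ / (4!(1-ρ)²) = 0.3211 × 1.6498 × 0.2833 / (24 × 0.5136) = 0.01218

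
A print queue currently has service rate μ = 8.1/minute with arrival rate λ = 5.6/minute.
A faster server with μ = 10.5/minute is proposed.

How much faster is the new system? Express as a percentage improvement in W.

System 1: ρ₁ = 5.6/8.1 = 0.6914, W₁ = 1/(8.1-5.6) = 0.4000
System 2: ρ₂ = 5.6/10.5 = 0.5333, W₂ = 1/(10.5-5.6) = 0.2041
Improvement: (W₁-W₂)/W₁ = (0.4000-0.2041)/0.4000 = 48.98%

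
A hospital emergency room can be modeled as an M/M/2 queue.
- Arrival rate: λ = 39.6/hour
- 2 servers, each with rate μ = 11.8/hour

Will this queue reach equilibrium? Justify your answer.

Stability requires ρ = λ/(cμ) < 1
ρ = 39.6/(2 × 11.8) = 39.6/23.60 = 1.6780
Since 1.6780 ≥ 1, the system is UNSTABLE.
Need c > λ/μ = 39.6/11.8 = 3.36.
Minimum servers needed: c = 4.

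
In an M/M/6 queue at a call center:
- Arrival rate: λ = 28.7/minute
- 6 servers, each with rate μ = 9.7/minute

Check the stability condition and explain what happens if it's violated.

Stability requires ρ = λ/(cμ) < 1
ρ = 28.7/(6 × 9.7) = 28.7/58.20 = 0.4931
Since 0.4931 < 1, the system is STABLE.
The servers are busy 49.31% of the time.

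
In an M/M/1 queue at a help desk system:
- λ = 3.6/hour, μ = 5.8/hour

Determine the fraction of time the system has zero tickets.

ρ = λ/μ = 3.6/5.8 = 0.6207
P(0) = 1 - ρ = 1 - 0.6207 = 0.3793
The server is idle 37.93% of the time.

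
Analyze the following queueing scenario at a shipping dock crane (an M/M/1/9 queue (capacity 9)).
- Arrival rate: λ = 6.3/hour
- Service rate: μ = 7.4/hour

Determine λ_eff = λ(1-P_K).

ρ = λ/μ = 6.3/7.4 = 0.851351
P₀ = (1-ρ)/(1-ρ^(K+1)) = (1-0.851351)/(1-0.851351^10) = 0.14865/0.79997 = 0.1858
P_K = P₀×ρ^K = 0.1858 × 0.851351^9 = 0.1858 × 0.2350 = 0.04366
λ_eff = λ(1-P_K) = 6.3 × (1 - 0.043658) = 6.3 × 0.956342 = 6.0250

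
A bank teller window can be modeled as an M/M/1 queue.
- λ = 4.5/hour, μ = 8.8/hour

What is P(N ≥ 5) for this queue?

ρ = λ/μ = 4.5/8.8 = 0.51136
P(N ≥ n) = ρⁿ
P(N ≥ 5) = 0.51136^5
P(N ≥ 5) = 0.03497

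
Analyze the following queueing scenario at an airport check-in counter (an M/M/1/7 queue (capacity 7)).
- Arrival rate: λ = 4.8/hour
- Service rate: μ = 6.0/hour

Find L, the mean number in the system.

ρ = λ/μ = 4.8/6.0 = 0.8000
P₀ = (1-ρ)/(1-ρ^(K+1)) = (1-0.8000)/(1-0.8000^8) = 0.2000/0.8322 = 0.2403
P_K = P₀×ρ^K = 0.24032 × 0.8000^7 = 0.24032 × 0.20972 = 0.05040
L = ρ[1 - (K+1)ρ^K + Kρ^(K+1)] / [(1-ρ)(1-ρ^(K+1))]
L = 0.8000 × (1 - 8×0.209715 + 7×0.167772) / ((1 - 0.8000) × (1 - 0.167772)) = 2.3872 passengers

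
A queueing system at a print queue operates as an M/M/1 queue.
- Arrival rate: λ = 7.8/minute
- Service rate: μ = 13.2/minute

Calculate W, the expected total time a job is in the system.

First, compute utilization: ρ = λ/μ = 7.8/13.2 = 0.5909
For M/M/1: W = 1/(μ-λ)
W = 1/(13.2-7.8) = 1/5.40
W = 0.1852 minutes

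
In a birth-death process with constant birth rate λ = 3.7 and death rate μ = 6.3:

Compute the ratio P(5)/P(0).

For constant rates: P(n)/P(0) = (λ/μ)^n
P(5)/P(0) = (3.7/6.3)^5 = 0.5873^5 = 0.06987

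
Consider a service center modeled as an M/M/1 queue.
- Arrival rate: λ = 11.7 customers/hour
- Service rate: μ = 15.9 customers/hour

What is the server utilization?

Server utilization: ρ = λ/μ
ρ = 11.7/15.9 = 0.7358
The server is busy 73.58% of the time.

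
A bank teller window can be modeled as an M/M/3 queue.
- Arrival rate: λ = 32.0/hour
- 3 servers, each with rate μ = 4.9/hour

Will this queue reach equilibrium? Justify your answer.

Stability requires ρ = λ/(cμ) < 1
ρ = 32.0/(3 × 4.9) = 32.0/14.70 = 2.1769
Since 2.1769 ≥ 1, the system is UNSTABLE.
Need c > λ/μ = 32.0/4.9 = 6.53.
Minimum servers needed: c = 7.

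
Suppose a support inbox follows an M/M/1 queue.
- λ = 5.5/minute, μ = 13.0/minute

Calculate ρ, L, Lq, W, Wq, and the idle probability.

Step 1: ρ = λ/μ = 5.5/13.0 = 0.4231
Step 2: L = λ/(μ-λ) = 5.5/7.50 = 0.7333
Step 3: Lq = λ²/(μ(μ-λ)) = 30.25/(13.0×7.50) = 0.3103
Step 4: W = 1/(μ-λ) = 1/7.50 = 0.13333
Step 5: Wq = λ/(μ(μ-λ)) = 5.5/(13.0×7.50) = 0.05641
Step 6: P(0) = 1-ρ = 0.5769
Verify: L = λW = 5.5×0.13333 = 0.7333 ✔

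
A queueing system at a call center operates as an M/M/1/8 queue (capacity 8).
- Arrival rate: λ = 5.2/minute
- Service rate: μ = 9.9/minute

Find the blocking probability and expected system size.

ρ = λ/μ = 5.2/9.9 = 0.52525
P₀ = (1-ρ)/(1-ρ^(K+1)) = (1-0.52525)/(1-0.52525^9) = 0.4748/0.9970 = 0.4762
P_K = P₀×ρ^K = 0.4762 × 0.52525^8 = 0.4762 × 0.005793 = 0.002759
Blocking probability P_8 = 0.002759 (0.28%)
L = ρ[1 - (K+1)ρ^K + Kρ^(K+1)] / [(1-ρ)(1-ρ^(K+1))]
L = 0.52525 × (1 - 9×0.005793 + 8×0.003043) / ((1 - 0.52525) × (1 - 0.003043)) = 1.0789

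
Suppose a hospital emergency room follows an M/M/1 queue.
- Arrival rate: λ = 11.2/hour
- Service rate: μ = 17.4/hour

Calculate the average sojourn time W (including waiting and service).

First, compute utilization: ρ = λ/μ = 11.2/17.4 = 0.6437
For M/M/1: W = 1/(μ-λ)
W = 1/(17.4-11.2) = 1/6.20
W = 0.1613 hours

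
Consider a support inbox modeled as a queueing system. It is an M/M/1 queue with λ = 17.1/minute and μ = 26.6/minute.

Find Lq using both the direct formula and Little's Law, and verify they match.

Method 1 (direct): Lq = λ²/(μ(μ-λ)) = 292.41/(26.6 × 9.50) = 1.1571

Method 2 (Little's Law):
W = 1/(μ-λ) = 1/9.50 = 0.105263
Wq = W - 1/μ = 0.105263 - 0.0375940 = 0.067669
Lq = λWq = 17.1 × 0.067669 = 1.1571 ✔ (matches Method 1)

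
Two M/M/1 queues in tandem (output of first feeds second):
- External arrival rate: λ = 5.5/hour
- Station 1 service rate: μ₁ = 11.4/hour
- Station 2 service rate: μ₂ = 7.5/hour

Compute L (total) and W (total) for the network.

By Jackson's theorem, each station behaves as independent M/M/1.
Station 1: ρ₁ = 5.5/11.4 = 0.4825, L₁ = ρ₁/(1-ρ₁) = λ/(μ₁-λ) = 5.5/5.90 = 0.9322
Station 2: ρ₂ = 5.5/7.5 = 0.7333, L₂ = ρ₂/(1-ρ₂) = λ/(μ₂-λ) = 5.5/2.00 = 2.7500
Total: L = L₁ + L₂ = 0.9322 + 2.7500 = 3.6822
W = L/λ = 3.6822/5.5 = 0.6695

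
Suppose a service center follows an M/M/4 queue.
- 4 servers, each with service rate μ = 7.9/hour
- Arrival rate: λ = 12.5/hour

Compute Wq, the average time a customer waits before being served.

Traffic intensity: ρ = λ/(cμ) = 12.5/(4×7.9) = 0.3956
Since ρ = 0.3956 < 1, system is stable.
Offered load a = λ/μ = cρ = 12.5/7.9 = 1.5823
P₀ = [ Σₙ₌₀^3 aⁿ/n! + a^4/(4!(1-ρ)) ]⁻¹
Σ = a^0/0! + a^1/1! + a^2/2! + a^3/3! = 1.0000 + 1.5823 + 1.2518 + 0.6602 = 4.4943
a^4/(4!(1-ρ)) = 6.2680/(24 × 0.6044) = 0.4321
P₀ = 1/(4.4943 + 0.4321) = 0.2030
Lq = P₀·a^4·ρ / (4!(1-ρ)²) = 0.20299 × 6.2680 × 0.39557 / (24 × 0.36534) = 0.05740
Wq = Lq/λ = 0.05740/12.5 = 0.004592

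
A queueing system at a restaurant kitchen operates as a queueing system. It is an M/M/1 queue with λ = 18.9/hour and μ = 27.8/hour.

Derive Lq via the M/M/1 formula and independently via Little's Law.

Method 1 (direct): Lq = λ²/(μ(μ-λ)) = 357.21/(27.8 × 8.90) = 1.4437

Method 2 (Little's Law):
W = 1/(μ-λ) = 1/8.90 = 0.1123596
Wq = W - 1/μ = 0.1123596 - 0.03597122 = 0.076388
Lq = λWq = 18.9 × 0.076388 = 1.4437 ✔ (matches Method 1)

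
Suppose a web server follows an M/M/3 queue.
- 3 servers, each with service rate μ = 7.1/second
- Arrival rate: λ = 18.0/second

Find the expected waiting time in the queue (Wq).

Traffic intensity: ρ = λ/(cμ) = 18.0/(3×7.1) = 0.8451
Since ρ = 0.8451 < 1, system is stable.
Offered load a = λ/μ = cρ = 18.0/7.1 = 2.5352
P₀ = [ Σₙ₌₀^2 aⁿ/n! + a^3/(3!(1-ρ)) ]⁻¹
Σ = a^0/0! + a^1/1! + a^2/2! = 1.00000 + 2.53521 + 3.21365 = 6.7489
a^3/(3!(1-ρ)) = 16.2946/(6 × 0.15493) = 17.5290
P₀ = 1/(6.7489 + 17.5290) = 0.04119
Lq = P₀·a^3·ρ / (3!(1-ρ)²) = 0.041190 × 16.2946 × 0.84507 / (6 × 0.024003) = 3.9383
Wq = Lq/λ = 3.9383/18.0 = 0.2188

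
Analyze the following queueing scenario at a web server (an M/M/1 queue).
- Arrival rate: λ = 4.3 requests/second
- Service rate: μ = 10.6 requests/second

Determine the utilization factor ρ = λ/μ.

Server utilization: ρ = λ/μ
ρ = 4.3/10.6 = 0.4057
The server is busy 40.57% of the time.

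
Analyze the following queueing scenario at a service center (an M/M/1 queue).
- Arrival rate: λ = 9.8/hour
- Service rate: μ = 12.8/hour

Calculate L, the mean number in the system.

ρ = λ/μ = 9.8/12.8 = 0.7656
For M/M/1: L = λ/(μ-λ)
L = 9.8/(12.8-9.8) = 9.8/3.00
L = 3.2667 customers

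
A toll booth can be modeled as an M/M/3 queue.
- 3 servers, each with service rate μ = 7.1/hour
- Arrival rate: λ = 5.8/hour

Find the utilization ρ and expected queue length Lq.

Traffic intensity: ρ = λ/(cμ) = 5.8/(3×7.1) = 0.2723
Since ρ = 0.2723 < 1, system is stable.
Offered load a = λ/μ = cρ = 5.8/7.1 = 0.8169
P₀ = [ Σₙ₌₀^2 aⁿ/n! + a^3/(3!(1-ρ)) ]⁻¹
Σ = a^0/0! + a^1/1! + a^2/2! = 1.0000 + 0.8169 + 0.3337 = 2.1506
a^3/(3!(1-ρ)) = 0.54514/(6 × 0.72770) = 0.1249
P₀ = 1/(2.1506 + 0.1249) = 0.4395
Lq = P₀·a^3·ρ / (3!(1-ρ)²) = 0.4395 × 0.5451 × 0.2723 / (6 × 0.5295) = 0.02053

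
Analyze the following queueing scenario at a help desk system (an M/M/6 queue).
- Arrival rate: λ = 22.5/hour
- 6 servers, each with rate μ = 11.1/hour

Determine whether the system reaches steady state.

Stability requires ρ = λ/(cμ) < 1
ρ = 22.5/(6 × 11.1) = 22.5/66.60 = 0.3378
Since 0.3378 < 1, the system is STABLE.
The servers are busy 33.78% of the time.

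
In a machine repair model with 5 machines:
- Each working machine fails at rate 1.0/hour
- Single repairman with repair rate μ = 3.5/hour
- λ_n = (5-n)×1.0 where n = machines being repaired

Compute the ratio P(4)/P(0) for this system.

P(4)/P(0) = ∏_{i=0}^{4-1} λ_i/μ_{i+1}
= (5-0)×1.0/3.5 × (5-1)×1.0/3.5 × (5-2)×1.0/3.5 × (5-3)×1.0/3.5
= 0.7997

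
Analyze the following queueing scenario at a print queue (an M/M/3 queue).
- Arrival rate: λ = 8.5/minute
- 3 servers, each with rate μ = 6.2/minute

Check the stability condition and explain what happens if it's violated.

Stability requires ρ = λ/(cμ) < 1
ρ = 8.5/(3 × 6.2) = 8.5/18.60 = 0.4570
Since 0.4570 < 1, the system is STABLE.
The servers are busy 45.70% of the time.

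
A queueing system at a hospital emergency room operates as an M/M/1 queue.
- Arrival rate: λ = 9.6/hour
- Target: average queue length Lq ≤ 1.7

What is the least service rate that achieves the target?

For M/M/1: Lq = λ²/(μ(μ-λ))
Need Lq ≤ 1.7, i.e. μ(μ-λ) ≥ λ²/1.7
μ² - 9.6μ - 92.16/1.7 ≥ 0  →  μ² - 9.6μ - 54.211765 ≥ 0
Quadratic formula (positive root): μ = [λ + √(λ² + 4×54.211765)]/2
Discriminant: 92.16 + 4×54.211765 = 309.0071, √309.0071 = 17.5786
μ ≥ (9.6 + 17.5786)/2 = 13.5893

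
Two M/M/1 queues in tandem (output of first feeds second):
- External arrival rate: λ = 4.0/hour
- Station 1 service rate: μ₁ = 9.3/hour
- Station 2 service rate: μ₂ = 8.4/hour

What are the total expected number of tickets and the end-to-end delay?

By Jackson's theorem, each station behaves as independent M/M/1.
Station 1: ρ₁ = 4.0/9.3 = 0.4301, L₁ = ρ₁/(1-ρ₁) = λ/(μ₁-λ) = 4.0/5.30 = 0.75472
Station 2: ρ₂ = 4.0/8.4 = 0.4762, L₂ = ρ₂/(1-ρ₂) = λ/(μ₂-λ) = 4.0/4.40 = 0.90909
Total: L = L₁ + L₂ = 0.75472 + 0.90909 = 1.66381
W = L/λ = 1.66381/4.0 = 0.4160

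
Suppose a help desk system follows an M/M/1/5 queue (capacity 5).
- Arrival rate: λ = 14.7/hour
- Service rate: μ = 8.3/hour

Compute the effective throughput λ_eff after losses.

ρ = λ/μ = 14.7/8.3 = 1.77108
P₀ = (1-ρ)/(1-ρ^(K+1)) = (1-1.77108)/(1-1.77108^6) = -0.7711/-29.8624 = 0.02582
P_K = P₀×ρ^K = 0.0258211 × 1.77108^5 = 0.0258211 × 17.4257 = 0.4500
λ_eff = λ(1-P_K) = 14.7 × (1 - 0.44995) = 14.7 × 0.55005 = 8.0857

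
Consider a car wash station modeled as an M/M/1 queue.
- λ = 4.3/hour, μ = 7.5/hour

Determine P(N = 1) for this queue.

ρ = λ/μ = 4.3/7.5 = 0.5733
P(n) = (1-ρ)ρⁿ
P(1) = (1-0.5733) × 0.5733^1
P(1) = 0.4267 × 0.5733
P(1) = 0.2446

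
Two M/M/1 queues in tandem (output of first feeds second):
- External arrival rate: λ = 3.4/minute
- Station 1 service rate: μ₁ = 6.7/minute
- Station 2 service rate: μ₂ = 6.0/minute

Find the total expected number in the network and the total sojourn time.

By Jackson's theorem, each station behaves as independent M/M/1.
Station 1: ρ₁ = 3.4/6.7 = 0.5075, L₁ = ρ₁/(1-ρ₁) = λ/(μ₁-λ) = 3.4/3.30 = 1.0303
Station 2: ρ₂ = 3.4/6.0 = 0.5667, L₂ = ρ₂/(1-ρ₂) = λ/(μ₂-λ) = 3.4/2.60 = 1.3077
Total: L = L₁ + L₂ = 1.0303 + 1.3077 = 2.3380
W = L/λ = 2.3380/3.4 = 0.6876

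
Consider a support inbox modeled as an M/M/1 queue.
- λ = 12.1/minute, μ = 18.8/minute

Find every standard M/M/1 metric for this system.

Step 1: ρ = λ/μ = 12.1/18.8 = 0.6436
Step 2: L = λ/(μ-λ) = 12.1/6.70 = 1.8060
Step 3: Lq = λ²/(μ(μ-λ)) = 146.41/(18.8×6.70) = 1.1624
Step 4: W = 1/(μ-λ) = 1/6.70 = 0.149254
Step 5: Wq = λ/(μ(μ-λ)) = 12.1/(18.8×6.70) = 0.09606
Step 6: P(0) = 1-ρ = 0.3564
Verify: L = λW = 12.1×0.149254 = 1.8060 ✔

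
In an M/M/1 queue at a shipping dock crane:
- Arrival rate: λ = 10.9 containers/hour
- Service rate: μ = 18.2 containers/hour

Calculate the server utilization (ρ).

Server utilization: ρ = λ/μ
ρ = 10.9/18.2 = 0.5989
The server is busy 59.89% of the time.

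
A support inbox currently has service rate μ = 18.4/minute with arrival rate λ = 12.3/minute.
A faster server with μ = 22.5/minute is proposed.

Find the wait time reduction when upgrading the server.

System 1: ρ₁ = 12.3/18.4 = 0.6685, W₁ = 1/(18.4-12.3) = 0.163934
System 2: ρ₂ = 12.3/22.5 = 0.5467, W₂ = 1/(22.5-12.3) = 0.0980392
Improvement: (W₁-W₂)/W₁ = (0.163934-0.0980392)/0.163934 = 40.20%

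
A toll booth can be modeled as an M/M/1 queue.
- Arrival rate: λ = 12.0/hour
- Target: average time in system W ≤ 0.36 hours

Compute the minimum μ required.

For M/M/1: W = 1/(μ-λ)
Need W ≤ 0.36, so 1/(μ-λ) ≤ 0.36
μ - λ ≥ 1/0.36 = 2.7778
μ ≥ 12.0 + 2.7778 = 14.7778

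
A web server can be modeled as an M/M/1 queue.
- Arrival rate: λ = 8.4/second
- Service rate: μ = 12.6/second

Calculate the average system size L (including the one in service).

ρ = λ/μ = 8.4/12.6 = 0.6667
For M/M/1: L = λ/(μ-λ)
L = 8.4/(12.6-8.4) = 8.4/4.20
L = 2.0000 requests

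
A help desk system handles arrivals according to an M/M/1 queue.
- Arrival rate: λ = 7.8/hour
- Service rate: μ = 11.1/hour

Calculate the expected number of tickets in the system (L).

ρ = λ/μ = 7.8/11.1 = 0.7027
For M/M/1: L = λ/(μ-λ)
L = 7.8/(11.1-7.8) = 7.8/3.30
L = 2.3636 tickets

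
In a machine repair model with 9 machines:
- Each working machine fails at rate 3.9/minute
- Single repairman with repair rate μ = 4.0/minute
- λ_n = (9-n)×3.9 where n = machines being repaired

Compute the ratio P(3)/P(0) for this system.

P(3)/P(0) = ∏_{i=0}^{3-1} λ_i/μ_{i+1}
= (9-0)×3.9/4.0 × (9-1)×3.9/4.0 × (9-2)×3.9/4.0
= 467.1371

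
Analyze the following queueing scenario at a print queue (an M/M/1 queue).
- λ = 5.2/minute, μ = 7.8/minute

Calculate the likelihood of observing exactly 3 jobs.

ρ = λ/μ = 5.2/7.8 = 0.6667
P(n) = (1-ρ)ρⁿ
P(3) = (1-0.6667) × 0.6667^3
P(3) = 0.33330 × 0.29634
P(3) = 0.09877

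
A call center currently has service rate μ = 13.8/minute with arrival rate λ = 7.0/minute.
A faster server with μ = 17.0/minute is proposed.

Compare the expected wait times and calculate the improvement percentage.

System 1: ρ₁ = 7.0/13.8 = 0.5072, W₁ = 1/(13.8-7.0) = 0.14706
System 2: ρ₂ = 7.0/17.0 = 0.4118, W₂ = 1/(17.0-7.0) = 0.10000
Improvement: (W₁-W₂)/W₁ = (0.14706-0.10000)/0.14706 = 32.00%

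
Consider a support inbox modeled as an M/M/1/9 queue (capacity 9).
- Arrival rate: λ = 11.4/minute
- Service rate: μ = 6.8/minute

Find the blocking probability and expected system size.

ρ = λ/μ = 11.4/6.8 = 1.6765
P₀ = (1-ρ)/(1-ρ^(K+1)) = (1-1.6765)/(1-1.6765^10) = -0.6765/-174.4024 = 0.003879
P_K = P₀×ρ^K = 0.003879 × 1.6765^9 = 0.003879 × 104.6242 = 0.4058
Blocking probability P_9 = 0.4058 (40.58%)
L = ρ[1 - (K+1)ρ^K + Kρ^(K+1)] / [(1-ρ)(1-ρ^(K+1))]
L = 1.6765 × (1 - 10×104.6242 + 9×175.4024) / ((1 - 1.6765) × (1 - 175.4024)) = 7.5791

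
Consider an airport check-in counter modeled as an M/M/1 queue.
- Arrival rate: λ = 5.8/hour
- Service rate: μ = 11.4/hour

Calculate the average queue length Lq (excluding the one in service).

ρ = λ/μ = 5.8/11.4 = 0.5088
For M/M/1: Lq = λ²/(μ(μ-λ))
Lq = 33.64/(11.4 × 5.60)
Lq = 0.5269 passengers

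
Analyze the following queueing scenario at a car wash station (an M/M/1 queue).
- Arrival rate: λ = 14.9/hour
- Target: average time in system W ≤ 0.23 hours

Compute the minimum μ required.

For M/M/1: W = 1/(μ-λ)
Need W ≤ 0.23, so 1/(μ-λ) ≤ 0.23
μ - λ ≥ 1/0.23 = 4.3478
μ ≥ 14.9 + 4.3478 = 19.2478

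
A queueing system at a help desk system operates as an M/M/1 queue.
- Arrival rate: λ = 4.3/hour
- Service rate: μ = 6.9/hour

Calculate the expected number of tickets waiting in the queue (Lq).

ρ = λ/μ = 4.3/6.9 = 0.6232
For M/M/1: Lq = λ²/(μ(μ-λ))
Lq = 18.49/(6.9 × 2.60)
Lq = 1.0307 tickets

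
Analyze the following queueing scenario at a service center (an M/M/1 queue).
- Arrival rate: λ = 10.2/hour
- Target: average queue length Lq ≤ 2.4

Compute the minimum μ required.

For M/M/1: Lq = λ²/(μ(μ-λ))
Need Lq ≤ 2.4, i.e. μ(μ-λ) ≥ λ²/2.4
μ² - 10.2μ - 104.04/2.4 ≥ 0  →  μ² - 10.2μ - 43.3500 ≥ 0
Quadratic formula (positive root): μ = [λ + √(λ² + 4×43.3500)]/2
Discriminant: 104.04 + 4×43.3500 = 277.4400, √277.4400 = 16.6565
μ ≥ (10.2 + 16.6565)/2 = 13.4283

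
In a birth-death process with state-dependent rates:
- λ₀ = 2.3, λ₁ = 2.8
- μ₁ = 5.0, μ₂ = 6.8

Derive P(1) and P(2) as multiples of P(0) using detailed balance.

Balance equations:
State 0: λ₀P₀ = μ₁P₁ → P₁ = (λ₀/μ₁)P₀ = (2.3/5.0)P₀ = 0.4600P₀
State 1: P₂ = (λ₀λ₁)/(μ₁μ₂)P₀ = (2.3×2.8)/(5.0×6.8)P₀ = 0.1894P₀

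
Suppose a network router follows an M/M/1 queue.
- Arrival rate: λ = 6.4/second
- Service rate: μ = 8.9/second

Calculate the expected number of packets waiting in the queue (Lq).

ρ = λ/μ = 6.4/8.9 = 0.7191
For M/M/1: Lq = λ²/(μ(μ-λ))
Lq = 40.96/(8.9 × 2.50)
Lq = 1.8409 packets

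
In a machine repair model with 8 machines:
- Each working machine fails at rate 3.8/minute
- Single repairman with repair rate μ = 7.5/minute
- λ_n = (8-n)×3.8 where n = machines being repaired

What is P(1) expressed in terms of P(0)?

P(1)/P(0) = ∏_{i=0}^{1-1} λ_i/μ_{i+1}
= (8-0)×3.8/7.5
= 4.0533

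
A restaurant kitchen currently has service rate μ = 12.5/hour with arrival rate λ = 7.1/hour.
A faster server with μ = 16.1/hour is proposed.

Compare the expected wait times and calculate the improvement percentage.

System 1: ρ₁ = 7.1/12.5 = 0.5680, W₁ = 1/(12.5-7.1) = 0.18519
System 2: ρ₂ = 7.1/16.1 = 0.4410, W₂ = 1/(16.1-7.1) = 0.11111
Improvement: (W₁-W₂)/W₁ = (0.18519-0.11111)/0.18519 = 40.00%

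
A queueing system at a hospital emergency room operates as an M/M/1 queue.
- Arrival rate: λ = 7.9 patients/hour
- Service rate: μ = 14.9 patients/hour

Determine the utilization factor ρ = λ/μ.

Server utilization: ρ = λ/μ
ρ = 7.9/14.9 = 0.5302
The server is busy 53.02% of the time.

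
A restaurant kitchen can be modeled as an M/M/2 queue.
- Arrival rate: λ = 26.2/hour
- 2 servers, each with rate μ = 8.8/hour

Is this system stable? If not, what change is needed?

Stability requires ρ = λ/(cμ) < 1
ρ = 26.2/(2 × 8.8) = 26.2/17.60 = 1.4886
Since 1.4886 ≥ 1, the system is UNSTABLE.
Need c > λ/μ = 26.2/8.8 = 2.98.
Minimum servers needed: c = 3.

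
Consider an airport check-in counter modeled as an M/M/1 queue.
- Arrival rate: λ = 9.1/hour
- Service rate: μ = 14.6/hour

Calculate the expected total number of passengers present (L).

ρ = λ/μ = 9.1/14.6 = 0.6233
For M/M/1: L = λ/(μ-λ)
L = 9.1/(14.6-9.1) = 9.1/5.50
L = 1.6545 passengers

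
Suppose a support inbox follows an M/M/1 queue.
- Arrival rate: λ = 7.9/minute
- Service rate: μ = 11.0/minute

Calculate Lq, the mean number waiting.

ρ = λ/μ = 7.9/11.0 = 0.7182
For M/M/1: Lq = λ²/(μ(μ-λ))
Lq = 62.41/(11.0 × 3.10)
Lq = 1.8302 emails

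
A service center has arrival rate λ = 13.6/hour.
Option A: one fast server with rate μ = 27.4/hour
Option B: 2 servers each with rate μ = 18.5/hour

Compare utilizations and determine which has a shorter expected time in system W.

Option A: single server μ = 27.4 (M/M/1)
  ρ_A = 13.6/27.4 = 0.4964
  W_A = 1/(μ-λ) = 1/(27.4-13.6) = 1/13.80 = 0.07246

Option B: 2 servers μ = 18.5 (M/M/2)
  ρ_B = λ/(cμ) = 13.6/(2×18.5) = 0.3676
  Offered load a = λ/μ = cρ = 13.6/18.5 = 0.7351
  P₀ = [ Σₙ₌₀^1 aⁿ/n! + a^2/(2!(1-ρ)) ]⁻¹
  Σ = a^0/0! + a^1/1! = 1.0000 + 0.7351 = 1.7351
  a^2/(2!(1-ρ)) = 0.5404/(2 × 0.6324) = 0.4273
  P₀ = 1/(1.7351 + 0.42726) = 0.4625
  Lq = P₀·a^2·ρ / (2!(1-ρ)²) = 0.4625 × 0.5404 × 0.3676 / (2 × 0.4000) = 0.1148
  Wq_B = Lq/λ = 0.114836/13.6 = 0.0084438
  W_B = Wq_B + 1/μ = 0.0084438 + 0.054054 = 0.06250

Since W_B = 0.06250 < W_A = 0.07246, Option B (multiple servers) has the shorter time in system.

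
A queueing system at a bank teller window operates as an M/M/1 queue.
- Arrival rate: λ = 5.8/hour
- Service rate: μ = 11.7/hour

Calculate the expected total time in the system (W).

First, compute utilization: ρ = λ/μ = 5.8/11.7 = 0.4957
For M/M/1: W = 1/(μ-λ)
W = 1/(11.7-5.8) = 1/5.90
W = 0.1695 hours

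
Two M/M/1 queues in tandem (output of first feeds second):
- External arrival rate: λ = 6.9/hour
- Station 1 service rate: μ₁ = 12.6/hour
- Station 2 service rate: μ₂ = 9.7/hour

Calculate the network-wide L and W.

By Jackson's theorem, each station behaves as independent M/M/1.
Station 1: ρ₁ = 6.9/12.6 = 0.5476, L₁ = ρ₁/(1-ρ₁) = λ/(μ₁-λ) = 6.9/5.70 = 1.2105
Station 2: ρ₂ = 6.9/9.7 = 0.7113, L₂ = ρ₂/(1-ρ₂) = λ/(μ₂-λ) = 6.9/2.80 = 2.4643
Total: L = L₁ + L₂ = 1.2105 + 2.4643 = 3.6748
W = L/λ = 3.6748/6.9 = 0.5326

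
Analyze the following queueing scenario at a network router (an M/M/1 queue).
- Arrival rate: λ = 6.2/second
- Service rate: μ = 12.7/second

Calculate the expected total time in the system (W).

First, compute utilization: ρ = λ/μ = 6.2/12.7 = 0.4882
For M/M/1: W = 1/(μ-λ)
W = 1/(12.7-6.2) = 1/6.50
W = 0.1538 seconds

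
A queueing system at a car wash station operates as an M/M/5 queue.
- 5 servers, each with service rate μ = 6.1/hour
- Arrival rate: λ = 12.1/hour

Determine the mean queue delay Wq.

Traffic intensity: ρ = λ/(cμ) = 12.1/(5×6.1) = 0.3967
Since ρ = 0.3967 < 1, system is stable.
Offered load a = λ/μ = cρ = 12.1/6.1 = 1.9836
P₀ = [ Σₙ₌₀^4 aⁿ/n! + a^5/(5!(1-ρ)) ]⁻¹
Σ = a^0/0! + a^1/1! + a^2/2! + a^3/3! + a^4/4! = 1.0000 + 1.9836 + 1.9673 + 1.3008 + 0.6451 = 6.8968
a^5/(5!(1-ρ)) = 30.7098/(120 × 0.6033) = 0.4242
P₀ = 1/(6.8968 + 0.4242) = 0.1366
Lq = P₀·a^5·ρ / (5!(1-ρ)²) = 0.13659 × 30.7098 × 0.39672 / (120 × 0.36395) = 0.03810
Wq = Lq/λ = 0.03810/12.1 = 0.003149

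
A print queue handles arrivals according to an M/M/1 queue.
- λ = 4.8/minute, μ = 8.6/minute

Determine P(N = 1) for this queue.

ρ = λ/μ = 4.8/8.6 = 0.5581
P(n) = (1-ρ)ρⁿ
P(1) = (1-0.5581) × 0.5581^1
P(1) = 0.4419 × 0.5581
P(1) = 0.2466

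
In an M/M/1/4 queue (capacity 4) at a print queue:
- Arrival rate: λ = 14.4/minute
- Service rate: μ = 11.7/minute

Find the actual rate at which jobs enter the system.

ρ = λ/μ = 14.4/11.7 = 1.23077
P₀ = (1-ρ)/(1-ρ^(K+1)) = (1-1.23077)/(1-1.23077^5) = -0.2308/-1.8241 = 0.1265
P_K = P₀×ρ^K = 0.1265 × 1.23077^4 = 0.1265 × 2.2946 = 0.2903
λ_eff = λ(1-P_K) = 14.4 × (1 - 0.29029) = 14.4 × 0.70971 = 10.2198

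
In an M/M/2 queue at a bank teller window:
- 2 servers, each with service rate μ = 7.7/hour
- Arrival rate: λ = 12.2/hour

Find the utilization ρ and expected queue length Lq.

Traffic intensity: ρ = λ/(cμ) = 12.2/(2×7.7) = 0.7922
Since ρ = 0.7922 < 1, system is stable.
Offered load a = λ/μ = cρ = 12.2/7.7 = 1.5844
P₀ = [ Σₙ₌₀^1 aⁿ/n! + a^2/(2!(1-ρ)) ]⁻¹
Σ = a^0/0! + a^1/1! = 1.0000 + 1.5844 = 2.5844
a^2/(2!(1-ρ)) = 2.51037/(2 × 0.207792) = 6.0406
P₀ = 1/(2.5844 + 6.0406) = 0.1159
Lq = P₀·a^2·ρ / (2!(1-ρ)²) = 0.11594 × 2.5104 × 0.79221 / (2 × 0.043178) = 2.6701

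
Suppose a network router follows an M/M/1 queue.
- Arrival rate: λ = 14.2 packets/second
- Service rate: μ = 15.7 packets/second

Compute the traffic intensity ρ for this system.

Server utilization: ρ = λ/μ
ρ = 14.2/15.7 = 0.9045
The server is busy 90.45% of the time.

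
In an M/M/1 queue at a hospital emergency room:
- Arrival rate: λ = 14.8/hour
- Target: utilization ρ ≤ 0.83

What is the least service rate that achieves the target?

ρ = λ/μ, so μ = λ/ρ
μ ≥ 14.8/0.83 = 17.8313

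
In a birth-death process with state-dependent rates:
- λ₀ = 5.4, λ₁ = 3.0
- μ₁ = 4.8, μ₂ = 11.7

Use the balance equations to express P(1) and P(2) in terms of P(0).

Balance equations:
State 0: λ₀P₀ = μ₁P₁ → P₁ = (λ₀/μ₁)P₀ = (5.4/4.8)P₀ = 1.1250P₀
State 1: P₂ = (λ₀λ₁)/(μ₁μ₂)P₀ = (5.4×3.0)/(4.8×11.7)P₀ = 0.2885P₀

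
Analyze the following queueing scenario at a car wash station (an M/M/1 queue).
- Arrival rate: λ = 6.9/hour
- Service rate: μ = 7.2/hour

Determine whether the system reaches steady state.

Stability requires ρ = λ/(cμ) < 1
ρ = 6.9/(1 × 7.2) = 6.9/7.20 = 0.9583
Since 0.9583 < 1, the system is STABLE.
The server is busy 95.83% of the time.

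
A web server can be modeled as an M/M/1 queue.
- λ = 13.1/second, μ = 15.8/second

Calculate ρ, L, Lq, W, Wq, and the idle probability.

Step 1: ρ = λ/μ = 13.1/15.8 = 0.8291
Step 2: L = λ/(μ-λ) = 13.1/2.70 = 4.8519
Step 3: Lq = λ²/(μ(μ-λ)) = 171.61/(15.8×2.70) = 4.0227
Step 4: W = 1/(μ-λ) = 1/2.70 = 0.3703704
Step 5: Wq = λ/(μ(μ-λ)) = 13.1/(15.8×2.70) = 0.3071
Step 6: P(0) = 1-ρ = 0.1709
Verify: L = λW = 13.1×0.3703704 = 4.8519 ✔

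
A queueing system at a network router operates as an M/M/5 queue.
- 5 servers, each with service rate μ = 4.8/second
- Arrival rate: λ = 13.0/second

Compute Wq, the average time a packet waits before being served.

Traffic intensity: ρ = λ/(cμ) = 13.0/(5×4.8) = 0.5417
Since ρ = 0.5417 < 1, system is stable.
Offered load a = λ/μ = cρ = 13.0/4.8 = 2.7083
P₀ = [ Σₙ₌₀^4 aⁿ/n! + a^5/(5!(1-ρ)) ]⁻¹
Σ = a^0/0! + a^1/1! + a^2/2! + a^3/3! + a^4/4! = 1.0000 + 2.7083 + 3.6675 + 3.3110 + 2.2418 = 12.9286
a^5/(5!(1-ρ)) = 145.7171/(120 × 0.45833) = 2.6494
P₀ = 1/(12.9286 + 2.6494) = 0.06419
Lq = P₀·a^5·ρ / (5!(1-ρ)²) = 0.06419 × 145.7171 × 0.5417 / (120 × 0.2101) = 0.2010
Wq = Lq/λ = 0.2010/13.0 = 0.01546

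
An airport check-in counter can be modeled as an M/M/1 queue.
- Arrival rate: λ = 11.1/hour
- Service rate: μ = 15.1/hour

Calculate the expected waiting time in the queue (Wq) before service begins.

First, compute utilization: ρ = λ/μ = 11.1/15.1 = 0.7351
For M/M/1: Wq = λ/(μ(μ-λ))
Wq = 11.1/(15.1 × (15.1-11.1))
Wq = 11.1/(15.1 × 4.00)
Wq = 0.1838 hours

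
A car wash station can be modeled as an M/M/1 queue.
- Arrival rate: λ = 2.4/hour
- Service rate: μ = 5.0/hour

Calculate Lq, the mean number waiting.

ρ = λ/μ = 2.4/5.0 = 0.4800
For M/M/1: Lq = λ²/(μ(μ-λ))
Lq = 5.76/(5.0 × 2.60)
Lq = 0.4431 cars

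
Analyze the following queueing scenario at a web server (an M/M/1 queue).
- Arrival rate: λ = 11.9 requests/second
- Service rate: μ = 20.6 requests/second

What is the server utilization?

Server utilization: ρ = λ/μ
ρ = 11.9/20.6 = 0.5777
The server is busy 57.77% of the time.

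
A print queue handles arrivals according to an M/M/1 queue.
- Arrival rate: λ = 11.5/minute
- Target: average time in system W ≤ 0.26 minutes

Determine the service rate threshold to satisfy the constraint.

For M/M/1: W = 1/(μ-λ)
Need W ≤ 0.26, so 1/(μ-λ) ≤ 0.26
μ - λ ≥ 1/0.26 = 3.8462
μ ≥ 11.5 + 3.8462 = 15.3462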